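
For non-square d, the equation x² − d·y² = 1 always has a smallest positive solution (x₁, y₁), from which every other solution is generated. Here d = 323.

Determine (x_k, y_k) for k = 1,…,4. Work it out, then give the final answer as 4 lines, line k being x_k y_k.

d=323: √d = [17; 1,34] (ℓ=2, even), read p_1/q_1
i=0: a=17 ⇒ p=17, q=1
i=1: a=1 ⇒ p=18, q=1
→ (18, 1).  Check: 18²=324, 323·1²=323, difference 1.
(x_2, y_2) = (18·18 + 323·1·1, 18·1 + 1·18) = (647, 36)
(x_3, y_3) = (18·647 + 323·1·36, 18·36 + 1·647) = (23274, 1295)
(x_4, y_4) = (18·23274 + 323·1·1295, 18·1295 + 1·23274) = (837217, 46584)

18 1
647 36
23274 1295
837217 46584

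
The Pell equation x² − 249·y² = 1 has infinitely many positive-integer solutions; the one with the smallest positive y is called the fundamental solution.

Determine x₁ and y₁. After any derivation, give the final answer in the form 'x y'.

√249 = [15; 1,3,1,1,5,…,3,1,30, …], period ℓ=16 (even) → k=15
k=0  a_k=15  p_k/q_k = 15/1
…
k=2  a_k=3  p_k/q_k = 63/4
k=3  a_k=1  p_k/q_k = 79/5
k=4  a_k=1  p_k/q_k = 142/9
k=5  a_k=5  p_k/q_k = 789/50
…
k=8  a_k=10  p_k/q_k = 36751/2329
k=9  a_k=3  p_k/q_k = 113835/7214
…
k=13  a_k=1  p_k/q_k = 1884116/119401
k=14  a_k=3  p_k/q_k = 6669699/422675
k=15  a_k=1  p_k/q_k = 8553815/542076
→ (8553815, 542076).  Check: 8553815²=73167751054225, 249·542076²=73167751054224, difference 1.

8553815 542076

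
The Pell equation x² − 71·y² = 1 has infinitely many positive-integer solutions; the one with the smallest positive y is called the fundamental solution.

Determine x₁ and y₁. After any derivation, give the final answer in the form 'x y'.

√71 → a₀=8, period (2,2,1,7,1,2,2,16); ℓ=8 even so k=7
step 0: (8, 1)  from 8·(1,0) + (0,1)
…
step 2: (42, 5)  from 2·(17,2) + (8,1)
…
step 4: (455, 54)  from 7·(59,7) + (42,5)
step 5: (514, 61)  from 1·(455,54) + (59,7)
step 6: (1483, 176)  from 2·(514,61) + (455,54)
step 7: (3480, 413)  from 2·(1483,176) + (514,61)
→ (3480, 413).  Check: 3480²=12110400, 71·413²=12110399, difference 1.

3480 413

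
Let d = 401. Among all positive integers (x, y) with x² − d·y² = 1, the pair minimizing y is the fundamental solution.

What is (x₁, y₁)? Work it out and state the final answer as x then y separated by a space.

√401 → a₀=20, period (40); ℓ=1 odd so k=1
a_0=20:  p_0=20·1+0=20,  q_0=20·0+1=1
a_1=40:  p_1=40·20+1=801,  q_1=40·1+0=40
fundamental: x₁=801, y₁=40  (since 641601 − 401·1600 = 1)

801 40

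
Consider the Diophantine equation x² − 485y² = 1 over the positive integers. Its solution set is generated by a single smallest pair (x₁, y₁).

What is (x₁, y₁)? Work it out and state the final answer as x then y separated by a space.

√485 → a₀=22, period (44); ℓ=1 odd so k=1
a_0=22:  p_0=22·1+0=22,  q_0=22·0+1=1
a_1=44:  p_1=44·22+1=969,  q_1=44·1+0=44
(x₁, y₁) = (969, 44);  969² − 485·44² = 1 ✓

969 44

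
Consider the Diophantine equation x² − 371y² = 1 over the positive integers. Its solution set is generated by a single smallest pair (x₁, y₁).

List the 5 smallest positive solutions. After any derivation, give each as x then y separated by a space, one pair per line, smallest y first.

1695 88
5746049 298320
19479104415 1011304712
66034158220801 3428322675360
223855776889410975 11622012858165688

[19; 3,1,4,1,3,38] for √371; ℓ=6 ⇒ convergent index 5
a_0=19:  p_0=19·1+0=19,  q_0=19·0+1=1
a_1=3:  p_1=3·19+1=58,  q_1=3·1+0=3
a_2=1:  p_2=1·58+19=77,  q_2=1·3+1=4
a_3=4:  p_3=4·77+58=366,  q_3=4·4+3=19
a_4=1:  p_4=1·366+77=443,  q_4=1·19+4=23
a_5=3:  p_5=3·443+366=1695,  q_5=3·23+19=88
fundamental: x₁=1695, y₁=88  (since 2873025 − 371·7744 = 1)
(1695+88√371)^2 = 5746049 + 298320√371
(1695+88√371)^3 = 19479104415 + 1011304712√371
(1695+88√371)^4 = 66034158220801 + 3428322675360√371
(1695+88√371)^5 = 223855776889410975 + 11622012858165688√371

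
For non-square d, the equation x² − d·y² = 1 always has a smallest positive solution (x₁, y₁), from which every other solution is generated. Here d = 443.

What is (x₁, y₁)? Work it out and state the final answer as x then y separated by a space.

442 21

√443 → a₀=21, period (21,42); ℓ=2 even so k=1
step 0: (21, 1)  from 21·(1,0) + (0,1)
step 1: (442, 21)  from 21·(21,1) + (1,0)
(x₁, y₁) = (442, 21);  442² − 443·21² = 1 ✓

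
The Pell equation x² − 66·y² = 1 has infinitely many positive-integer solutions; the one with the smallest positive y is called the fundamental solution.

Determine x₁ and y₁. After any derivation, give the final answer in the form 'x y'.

65 8

√66 → a₀=8, period (8,16); ℓ=2 even so k=1
i=0: a=8 ⇒ p=8, q=1
i=1: a=8 ⇒ p=65, q=8
fundamental: x₁=65, y₁=8  (since 4225 − 66·64 = 1)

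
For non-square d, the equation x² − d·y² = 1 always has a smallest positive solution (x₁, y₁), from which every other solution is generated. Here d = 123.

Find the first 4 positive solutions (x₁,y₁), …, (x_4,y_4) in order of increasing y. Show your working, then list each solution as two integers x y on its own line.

√123 → a₀=11, period (11,22); ℓ=2 even so k=1
i=0: a=11 ⇒ p=11, q=1
i=1: a=11 ⇒ p=122, q=11
→ (122, 11).  Check: 122²=14884, 123·11²=14883, difference 1.
(122+11√123)^2 = 29767 + 2684√123
(122+11√123)^3 = 7263026 + 654885√123
(122+11√123)^4 = 1772148577 + 159789256√123

122 11
29767 2684
7263026 654885
1772148577 159789256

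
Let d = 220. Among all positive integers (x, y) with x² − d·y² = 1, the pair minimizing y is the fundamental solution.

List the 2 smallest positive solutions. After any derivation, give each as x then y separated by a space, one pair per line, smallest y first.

√220 = [14; 1,4,1,28, …], period ℓ=4 (even) → k=3
step 0: (14, 1)  from 14·(1,0) + (0,1)
step 1: (15, 1)  from 1·(14,1) + (1,0)
step 2: (74, 5)  from 4·(15,1) + (14,1)
step 3: (89, 6)  from 1·(74,5) + (15,1)
(x₁, y₁) = (89, 6);  89² − 220·6² = 1 ✓
(x_2, y_2) = (89·89 + 220·6·6, 89·6 + 6·89) = (15841, 1068)

89 6
15841 1068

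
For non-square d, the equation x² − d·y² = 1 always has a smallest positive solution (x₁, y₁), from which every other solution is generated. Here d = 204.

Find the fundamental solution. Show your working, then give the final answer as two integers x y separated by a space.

4999 350

√204 → a₀=14, period (3,1,1,6,1,1,3,28); ℓ=8 even so k=7
step 0: (14, 1)  from 14·(1,0) + (0,1)
…
step 2: (57, 4)  from 1·(43,3) + (14,1)
step 3: (100, 7)  from 1·(57,4) + (43,3)
…
step 5: (757, 53)  from 1·(657,46) + (100,7)
step 6: (1414, 99)  from 1·(757,53) + (657,46)
step 7: (4999, 350)  from 3·(1414,99) + (757,53)
→ (4999, 350).  Check: 4999²=24990001, 204·350²=24990000, difference 1.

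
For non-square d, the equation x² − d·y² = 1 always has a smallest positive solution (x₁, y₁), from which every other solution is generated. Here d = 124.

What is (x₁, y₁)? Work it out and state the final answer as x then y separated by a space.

d=124: √d = [11; 7,2,1,1,1,…,2,7,22] (ℓ=16, even), read p_15/q_15
a_0=11:  p_0=11·1+0=11,  q_0=11·0+1=1
a_1=7:  p_1=7·11+1=78,  q_1=7·1+0=7
…
a_3=1:  p_3=1·167+78=245,  q_3=1·15+7=22
…
a_6=3:  p_6=3·657+412=2383,  q_6=3·59+37=214
a_7=1:  p_7=1·2383+657=3040,  q_7=1·214+59=273
a_8=4:  p_8=4·3040+2383=14543,  q_8=4·273+214=1306
a_9=1:  p_9=1·14543+3040=17583,  q_9=1·1306+273=1579
a_10=3:  p_10=3·17583+14543=67292,  q_10=3·1579+1306=6043
…
a_13=1:  p_13=1·152167+84875=237042,  q_13=1·13665+7622=21287
a_14=2:  p_14=2·237042+152167=626251,  q_14=2·21287+13665=56239
a_15=7:  p_15=7·626251+237042=4620799,  q_15=7·56239+21287=414960
(x₁, y₁) = (4620799, 414960);  4620799² − 124·414960² = 1 ✓

4620799 414960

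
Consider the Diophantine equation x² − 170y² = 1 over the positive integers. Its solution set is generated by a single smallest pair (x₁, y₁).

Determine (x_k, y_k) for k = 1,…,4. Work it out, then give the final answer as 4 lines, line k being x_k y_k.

[13; 26] for √170; ℓ=1 ⇒ convergent index 1
step 0: (13, 1)  from 13·(1,0) + (0,1)
step 1: (339, 26)  from 26·(13,1) + (1,0)
(x₁, y₁) = (339, 26);  339² − 170·26² = 1 ✓
(x_2, y_2) = (339·339 + 170·26·26, 339·26 + 26·339) = (229841, 17628)
(x_3, y_3) = (339·229841 + 170·26·17628, 339·17628 + 26·229841) = (155831859, 11951758)
(x_4, y_4) = (339·155831859 + 170·26·11951758, 339·11951758 + 26·155831859) = (105653770561, 8103274296)

339 26
229841 17628
155831859 11951758
105653770561 8103274296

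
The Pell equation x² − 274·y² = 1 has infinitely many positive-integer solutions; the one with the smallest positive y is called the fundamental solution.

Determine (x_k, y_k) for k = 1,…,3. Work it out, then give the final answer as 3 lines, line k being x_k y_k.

[16; 1,1,4,4,1,1,32] for √274; ℓ=7 ⇒ convergent index 13
a_0=16:  p_0=16·1+0=16,  q_0=16·0+1=1
…
a_3=4:  p_3=4·33+17=149,  q_3=4·2+1=9
…
a_5=1:  p_5=1·629+149=778,  q_5=1·38+9=47
…
a_8=1:  p_8=1·45802+1407=47209,  q_8=1·2767+85=2852
…
a_10=4:  p_10=4·93011+47209=419253,  q_10=4·5619+2852=25328
…
a_12=1:  p_12=1·1770023+419253=2189276,  q_12=1·106931+25328=132259
a_13=1:  p_13=1·2189276+1770023=3959299,  q_13=1·132259+106931=239190
(x₁, y₁) = (3959299, 239190);  3959299² − 274·239190² = 1 ✓
k=2:  x_2 = 3959299·3959299+274·239190·239190 = 31352097142801,  y_2 = 3959299·239190+239190·3959299 = 1894049455620
k=3:  x_3 = 3959299·31352097142801+274·239190·1894049455620 = 248264653730785753699,  y_3 = 3959299·1894049455620+239190·31352097142801 = 14998216231173381570

3959299 239190
31352097142801 1894049455620
248264653730785753699 14998216231173381570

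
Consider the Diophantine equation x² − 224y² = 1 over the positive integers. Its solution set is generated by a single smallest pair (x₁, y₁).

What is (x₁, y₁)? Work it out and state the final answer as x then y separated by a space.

√224 = [14; 1,28, …], period ℓ=2 (even) → k=1
step 0: (14, 1)  from 14·(1,0) + (0,1)
step 1: (15, 1)  from 1·(14,1) + (1,0)
(x₁, y₁) = (15, 1);  15² − 224·1² = 1 ✓

15 1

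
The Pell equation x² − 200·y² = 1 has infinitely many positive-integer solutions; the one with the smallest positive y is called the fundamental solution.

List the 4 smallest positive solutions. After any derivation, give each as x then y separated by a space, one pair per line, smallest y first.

99 7
19601 1386
3880899 274421
768398401 54333972

d=200: √d = [14; 7,28] (ℓ=2, even), read p_1/q_1
k=0  a_k=14  p_k/q_k = 14/1
k=1  a_k=7  p_k/q_k = 99/7
fundamental: x₁=99, y₁=7  (since 9801 − 200·49 = 1)
n=2: (99,7)∘(99,7) = (99·99+200·7·7, 99·7+7·99) = (19601,1386)
n=3: (19601,1386)∘(99,7) = (99·19601+200·7·1386, 99·1386+7·19601) = (3880899,274421)
n=4: (3880899,274421)∘(99,7) = (99·3880899+200·7·274421, 99·274421+7·3880899) = (768398401,54333972)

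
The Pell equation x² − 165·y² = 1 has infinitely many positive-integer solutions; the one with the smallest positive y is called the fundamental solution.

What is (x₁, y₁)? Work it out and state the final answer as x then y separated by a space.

√165 → a₀=12, period (1,5,2,5,1,24); ℓ=6 even so k=5
k=0  a_k=12  p_k/q_k = 12/1
k=1  a_k=1  p_k/q_k = 13/1
…
k=4  a_k=5  p_k/q_k = 912/71
k=5  a_k=1  p_k/q_k = 1079/84
→ (1079, 84).  Check: 1079²=1164241, 165·84²=1164240, difference 1.

1079 84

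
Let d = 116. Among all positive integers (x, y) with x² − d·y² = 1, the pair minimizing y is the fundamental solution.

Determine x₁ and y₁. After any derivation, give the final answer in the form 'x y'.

d=116: √d = [10; 1,3,2,1,4,1,2,3,1,20] (ℓ=10, even), read p_9/q_9
k=0  a_k=10  p_k/q_k = 10/1
…
k=2  a_k=3  p_k/q_k = 43/4
…
k=6  a_k=1  p_k/q_k = 797/74
…
k=8  a_k=3  p_k/q_k = 7550/701
k=9  a_k=1  p_k/q_k = 9801/910
(x₁, y₁) = (9801, 910);  9801² − 116·910² = 1 ✓

9801 910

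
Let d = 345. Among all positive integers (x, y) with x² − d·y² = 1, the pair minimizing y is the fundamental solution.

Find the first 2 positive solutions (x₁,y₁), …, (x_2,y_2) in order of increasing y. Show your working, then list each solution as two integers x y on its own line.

√345 → a₀=18, period (1,1,2,1,6,1,2,1,1,36); ℓ=10 even so k=9
k=0  a_k=18  p_k/q_k = 18/1
…
k=3  a_k=2  p_k/q_k = 93/5
k=4  a_k=1  p_k/q_k = 130/7
k=5  a_k=6  p_k/q_k = 873/47
k=6  a_k=1  p_k/q_k = 1003/54
k=7  a_k=2  p_k/q_k = 2879/155
k=8  a_k=1  p_k/q_k = 3882/209
k=9  a_k=1  p_k/q_k = 6761/364
→ (6761, 364).  Check: 6761²=45711121, 345·364²=45711120, difference 1.
(6761+364√345)^2 = 91422241 + 4922008√345

6761 364
91422241 4922008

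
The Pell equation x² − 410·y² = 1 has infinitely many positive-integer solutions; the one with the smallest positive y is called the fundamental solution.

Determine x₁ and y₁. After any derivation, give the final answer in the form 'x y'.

81 4

[20; 4,40] for √410; ℓ=2 ⇒ convergent index 1
a_0=20:  p_0=20·1+0=20,  q_0=20·0+1=1
a_1=4:  p_1=4·20+1=81,  q_1=4·1+0=4
→ (81, 4).  Check: 81²=6561, 410·4²=6560, difference 1.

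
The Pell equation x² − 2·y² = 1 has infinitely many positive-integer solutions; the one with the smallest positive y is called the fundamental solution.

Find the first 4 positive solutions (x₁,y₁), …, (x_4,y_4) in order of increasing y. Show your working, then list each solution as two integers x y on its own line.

3 2
17 12
99 70
577 408

[1; 2] for √2; ℓ=1 ⇒ convergent index 1
step 0: (1, 1)  from 1·(1,0) + (0,1)
step 1: (3, 2)  from 2·(1,1) + (1,0)
→ (3, 2).  Check: 3²=9, 2·2²=8, difference 1.
k=2:  x_2 = 3·3+2·2·2 = 17,  y_2 = 3·2+2·3 = 12
k=3:  x_3 = 3·17+2·2·12 = 99,  y_3 = 3·12+2·17 = 70
k=4:  x_4 = 3·99+2·2·70 = 577,  y_4 = 3·70+2·99 = 408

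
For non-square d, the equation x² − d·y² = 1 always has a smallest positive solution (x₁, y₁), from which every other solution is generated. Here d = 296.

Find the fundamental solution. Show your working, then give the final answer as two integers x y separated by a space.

√296 = [17; 4,1,7,1,4,34, …], period ℓ=6 (even) → k=5
a_0=17:  p_0=17·1+0=17,  q_0=17·0+1=1
…
a_2=1:  p_2=1·69+17=86,  q_2=1·4+1=5
…
a_4=1:  p_4=1·671+86=757,  q_4=1·39+5=44
a_5=4:  p_5=4·757+671=3699,  q_5=4·44+39=215
fundamental: x₁=3699, y₁=215  (since 13682601 − 296·46225 = 1)

3699 215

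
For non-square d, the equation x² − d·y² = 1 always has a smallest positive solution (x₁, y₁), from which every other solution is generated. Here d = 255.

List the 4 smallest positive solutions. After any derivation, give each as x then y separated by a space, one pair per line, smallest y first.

16 1
511 32
16336 1023
522241 32704

d=255: √d = [15; 1,30] (ℓ=2, even), read p_1/q_1
step 0: (15, 1)  from 15·(1,0) + (0,1)
step 1: (16, 1)  from 1·(15,1) + (1,0)
(x₁, y₁) = (16, 1);  16² − 255·1² = 1 ✓
n=2: (16,1)∘(16,1) = (16·16+255·1·1, 16·1+1·16) = (511,32)
n=3: (511,32)∘(16,1) = (16·511+255·1·32, 16·32+1·511) = (16336,1023)
n=4: (16336,1023)∘(16,1) = (16·16336+255·1·1023, 16·1023+1·16336) = (522241,32704)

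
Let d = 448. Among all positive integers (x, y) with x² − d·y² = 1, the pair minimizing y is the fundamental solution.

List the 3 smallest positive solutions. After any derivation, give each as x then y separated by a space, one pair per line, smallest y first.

[21; 6,42] for √448; ℓ=2 ⇒ convergent index 1
step 0: (21, 1)  from 21·(1,0) + (0,1)
step 1: (127, 6)  from 6·(21,1) + (1,0)
fundamental: x₁=127, y₁=6  (since 16129 − 448·36 = 1)
(x_2, y_2) = (127·127 + 448·6·6, 127·6 + 6·127) = (32257, 1524)
(x_3, y_3) = (127·32257 + 448·6·1524, 127·1524 + 6·32257) = (8193151, 387090)

127 6
32257 1524
8193151 387090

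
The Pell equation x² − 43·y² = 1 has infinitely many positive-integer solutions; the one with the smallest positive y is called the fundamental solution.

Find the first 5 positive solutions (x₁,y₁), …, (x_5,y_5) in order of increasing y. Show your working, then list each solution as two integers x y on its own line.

3482 531
24248647 3697884
168867574226 25752063645
1175993762661217 179337367525896
8189620394305140962 1248905401698276099

√43 → a₀=6, period (1,1,3,1,5,1,3,1,1,12); ℓ=10 even so k=9
k=0  a_k=6  p_k/q_k = 6/1
…
k=3  a_k=3  p_k/q_k = 46/7
k=4  a_k=1  p_k/q_k = 59/9
k=5  a_k=5  p_k/q_k = 341/52
k=6  a_k=1  p_k/q_k = 400/61
k=7  a_k=3  p_k/q_k = 1541/235
k=8  a_k=1  p_k/q_k = 1941/296
k=9  a_k=1  p_k/q_k = 3482/531
→ (3482, 531).  Check: 3482²=12124324, 43·531²=12124323, difference 1.
(x_2, y_2) = (3482·3482 + 43·531·531, 3482·531 + 531·3482) = (24248647, 3697884)
(x_3, y_3) = (3482·24248647 + 43·531·3697884, 3482·3697884 + 531·24248647) = (168867574226, 25752063645)
(x_4, y_4) = (3482·168867574226 + 43·531·25752063645, 3482·25752063645 + 531·168867574226) = (1175993762661217, 179337367525896)
(x_5, y_5) = (3482·1175993762661217 + 43·531·179337367525896, 3482·179337367525896 + 531·1175993762661217) = (8189620394305140962, 1248905401698276099)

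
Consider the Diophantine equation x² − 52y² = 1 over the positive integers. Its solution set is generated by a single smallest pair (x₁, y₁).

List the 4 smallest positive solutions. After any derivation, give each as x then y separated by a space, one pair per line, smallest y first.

649 90
842401 116820
1093435849 151632270
1419278889601 196818569640

√52 → a₀=7, period (4,1,2,1,4,14); ℓ=6 even so k=5
k=0  a_k=7  p_k/q_k = 7/1
…
k=4  a_k=1  p_k/q_k = 137/19
k=5  a_k=4  p_k/q_k = 649/90
(x₁, y₁) = (649, 90);  649² − 52·90² = 1 ✓
n=2: (649,90)∘(649,90) = (649·649+52·90·90, 649·90+90·649) = (842401,116820)
n=3: (842401,116820)∘(649,90) = (649·842401+52·90·116820, 649·116820+90·842401) = (1093435849,151632270)
n=4: (1093435849,151632270)∘(649,90) = (649·1093435849+52·90·151632270, 649·151632270+90·1093435849) = (1419278889601,196818569640)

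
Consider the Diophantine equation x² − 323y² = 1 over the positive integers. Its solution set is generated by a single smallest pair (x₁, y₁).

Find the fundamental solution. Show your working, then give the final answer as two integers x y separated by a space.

d=323: √d = [17; 1,34] (ℓ=2, even), read p_1/q_1
step 0: (17, 1)  from 17·(1,0) + (0,1)
step 1: (18, 1)  from 1·(17,1) + (1,0)
→ (18, 1).  Check: 18²=324, 323·1²=323, difference 1.

18 1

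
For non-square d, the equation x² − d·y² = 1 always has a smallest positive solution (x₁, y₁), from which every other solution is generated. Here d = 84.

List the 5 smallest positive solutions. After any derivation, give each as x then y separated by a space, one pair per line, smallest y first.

55 6
6049 660
665335 72594
73180801 7984680
8049222775 878242206

√84 → a₀=9, period (6,18); ℓ=2 even so k=1
step 0: (9, 1)  from 9·(1,0) + (0,1)
step 1: (55, 6)  from 6·(9,1) + (1,0)
fundamental: x₁=55, y₁=6  (since 3025 − 84·36 = 1)
(x_2, y_2) = (55·55 + 84·6·6, 55·6 + 6·55) = (6049, 660)
(x_3, y_3) = (55·6049 + 84·6·660, 55·660 + 6·6049) = (665335, 72594)
(x_4, y_4) = (55·665335 + 84·6·72594, 55·72594 + 6·665335) = (73180801, 7984680)
(x_5, y_5) = (55·73180801 + 84·6·7984680, 55·7984680 + 6·73180801) = (8049222775, 878242206)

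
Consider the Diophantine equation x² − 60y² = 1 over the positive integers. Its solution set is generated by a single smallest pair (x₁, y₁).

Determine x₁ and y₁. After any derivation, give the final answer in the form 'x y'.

√60 = [7; 1,2,1,14, …], period ℓ=4 (even) → k=3
step 0: (7, 1)  from 7·(1,0) + (0,1)
…
step 2: (23, 3)  from 2·(8,1) + (7,1)
step 3: (31, 4)  from 1·(23,3) + (8,1)
→ (31, 4).  Check: 31²=961, 60·4²=960, difference 1.

31 4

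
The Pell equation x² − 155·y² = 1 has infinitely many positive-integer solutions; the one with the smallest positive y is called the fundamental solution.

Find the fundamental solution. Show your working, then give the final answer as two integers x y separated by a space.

249 20

√155 = [12; 2,4,2,24, …], period ℓ=4 (even) → k=3
k=0  a_k=12  p_k/q_k = 12/1
…
k=2  a_k=4  p_k/q_k = 112/9
k=3  a_k=2  p_k/q_k = 249/20
fundamental: x₁=249, y₁=20  (since 62001 − 155·400 = 1)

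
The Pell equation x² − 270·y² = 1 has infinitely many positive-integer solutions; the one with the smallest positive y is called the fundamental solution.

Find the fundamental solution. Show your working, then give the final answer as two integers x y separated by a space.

[16; 2,3,6,3,2,32] for √270; ℓ=6 ⇒ convergent index 5
step 0: (16, 1)  from 16·(1,0) + (0,1)
step 1: (33, 2)  from 2·(16,1) + (1,0)
…
step 4: (2284, 139)  from 3·(723,44) + (115,7)
step 5: (5291, 322)  from 2·(2284,139) + (723,44)
→ (5291, 322).  Check: 5291²=27994681, 270·322²=27994680, difference 1.

5291 322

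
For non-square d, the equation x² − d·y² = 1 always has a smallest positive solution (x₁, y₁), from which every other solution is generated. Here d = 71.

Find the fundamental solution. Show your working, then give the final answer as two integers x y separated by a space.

d=71: √d = [8; 2,2,1,7,1,2,2,16] (ℓ=8, even), read p_7/q_7
k=0  a_k=8  p_k/q_k = 8/1
…
k=3  a_k=1  p_k/q_k = 59/7
k=4  a_k=7  p_k/q_k = 455/54
k=5  a_k=1  p_k/q_k = 514/61
k=6  a_k=2  p_k/q_k = 1483/176
k=7  a_k=2  p_k/q_k = 3480/413
fundamental: x₁=3480, y₁=413  (since 12110400 − 71·170569 = 1)

3480 413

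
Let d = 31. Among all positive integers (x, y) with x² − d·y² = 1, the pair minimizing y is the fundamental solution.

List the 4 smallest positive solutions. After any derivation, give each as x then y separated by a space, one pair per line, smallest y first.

1520 273
4620799 829920
14047227440 2522956527
42703566796801 7669787012160

[5; 1,1,3,5,3,1,1,10] for √31; ℓ=8 ⇒ convergent index 7
a_0=5:  p_0=5·1+0=5,  q_0=5·0+1=1
…
a_3=3:  p_3=3·11+6=39,  q_3=3·2+1=7
…
a_5=3:  p_5=3·206+39=657,  q_5=3·37+7=118
a_6=1:  p_6=1·657+206=863,  q_6=1·118+37=155
a_7=1:  p_7=1·863+657=1520,  q_7=1·155+118=273
→ (1520, 273).  Check: 1520²=2310400, 31·273²=2310399, difference 1.
n=2: (1520,273)∘(1520,273) = (1520·1520+31·273·273, 1520·273+273·1520) = (4620799,829920)
n=3: (4620799,829920)∘(1520,273) = (1520·4620799+31·273·829920, 1520·829920+273·4620799) = (14047227440,2522956527)
n=4: (14047227440,2522956527)∘(1520,273) = (1520·14047227440+31·273·2522956527, 1520·2522956527+273·14047227440) = (42703566796801,7669787012160)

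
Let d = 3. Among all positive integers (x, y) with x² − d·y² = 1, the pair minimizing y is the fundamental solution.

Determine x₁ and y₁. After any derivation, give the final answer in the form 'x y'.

√3 → a₀=1, period (1,2); ℓ=2 even so k=1
step 0: (1, 1)  from 1·(1,0) + (0,1)
step 1: (2, 1)  from 1·(1,1) + (1,0)
fundamental: x₁=2, y₁=1  (since 4 − 3·1 = 1)

2 1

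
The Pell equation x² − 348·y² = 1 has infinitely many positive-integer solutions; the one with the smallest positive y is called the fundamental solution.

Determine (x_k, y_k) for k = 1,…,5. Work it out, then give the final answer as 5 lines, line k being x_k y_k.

[18; 1,1,1,8,1,1,1,36] for √348; ℓ=8 ⇒ convergent index 7
step 0: (18, 1)  from 18·(1,0) + (0,1)
step 1: (19, 1)  from 1·(18,1) + (1,0)
…
step 3: (56, 3)  from 1·(37,2) + (19,1)
step 4: (485, 26)  from 8·(56,3) + (37,2)
step 5: (541, 29)  from 1·(485,26) + (56,3)
step 6: (1026, 55)  from 1·(541,29) + (485,26)
step 7: (1567, 84)  from 1·(1026,55) + (541,29)
(x₁, y₁) = (1567, 84);  1567² − 348·84² = 1 ✓
(x_2, y_2) = (1567·1567 + 348·84·84, 1567·84 + 84·1567) = (4910977, 263256)
(x_3, y_3) = (1567·4910977 + 348·84·263256, 1567·263256 + 84·4910977) = (15391000351, 825044220)
(x_4, y_4) = (1567·15391000351 + 348·84·825044220, 1567·825044220 + 84·15391000351) = (48235390189057, 2585688322224)
(x_5, y_5) = (1567·48235390189057 + 348·84·2585688322224, 1567·2585688322224 + 84·48235390189057) = (151169697461504287, 8103546376805796)

1567 84
4910977 263256
15391000351 825044220
48235390189057 2585688322224
151169697461504287 8103546376805796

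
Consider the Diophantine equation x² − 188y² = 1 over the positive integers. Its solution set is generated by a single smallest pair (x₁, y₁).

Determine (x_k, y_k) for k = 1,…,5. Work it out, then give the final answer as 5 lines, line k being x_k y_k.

4607 336
42448897 3095904
391124132351 28525659120
3603817713033217 262835420035776
33205576016763929087 2421765531683980944

d=188: √d = [13; 1,2,2,6,2,2,1,26] (ℓ=8, even), read p_7/q_7
a_0=13:  p_0=13·1+0=13,  q_0=13·0+1=1
…
a_2=2:  p_2=2·14+13=41,  q_2=2·1+1=3
a_3=2:  p_3=2·41+14=96,  q_3=2·3+1=7
a_4=6:  p_4=6·96+41=617,  q_4=6·7+3=45
…
a_6=2:  p_6=2·1330+617=3277,  q_6=2·97+45=239
a_7=1:  p_7=1·3277+1330=4607,  q_7=1·239+97=336
→ (4607, 336).  Check: 4607²=21224449, 188·336²=21224448, difference 1.
(x_2, y_2) = (4607·4607 + 188·336·336, 4607·336 + 336·4607) = (42448897, 3095904)
(x_3, y_3) = (4607·42448897 + 188·336·3095904, 4607·3095904 + 336·42448897) = (391124132351, 28525659120)
(x_4, y_4) = (4607·391124132351 + 188·336·28525659120, 4607·28525659120 + 336·391124132351) = (3603817713033217, 262835420035776)
(x_5, y_5) = (4607·3603817713033217 + 188·336·262835420035776, 4607·262835420035776 + 336·3603817713033217) = (33205576016763929087, 2421765531683980944)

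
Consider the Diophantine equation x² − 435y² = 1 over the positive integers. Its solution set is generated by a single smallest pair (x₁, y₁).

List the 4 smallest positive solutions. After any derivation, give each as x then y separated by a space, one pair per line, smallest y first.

146 7
42631 2044
12448106 596841
3634804321 174275528

√435 → a₀=20, period (1,5,1,40); ℓ=4 even so k=3
i=0: a=20 ⇒ p=20, q=1
…
i=2: a=5 ⇒ p=125, q=6
i=3: a=1 ⇒ p=146, q=7
fundamental: x₁=146, y₁=7  (since 21316 − 435·49 = 1)
(x_2, y_2) = (146·146 + 435·7·7, 146·7 + 7·146) = (42631, 2044)
(x_3, y_3) = (146·42631 + 435·7·2044, 146·2044 + 7·42631) = (12448106, 596841)
(x_4, y_4) = (146·12448106 + 435·7·596841, 146·596841 + 7·12448106) = (3634804321, 174275528)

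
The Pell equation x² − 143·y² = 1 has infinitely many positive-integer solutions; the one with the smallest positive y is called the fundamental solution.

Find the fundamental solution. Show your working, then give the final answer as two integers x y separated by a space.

d=143: √d = [11; 1,22] (ℓ=2, even), read p_1/q_1
a_0=11:  p_0=11·1+0=11,  q_0=11·0+1=1
a_1=1:  p_1=1·11+1=12,  q_1=1·1+0=1
fundamental: x₁=12, y₁=1  (since 144 − 143·1 = 1)

12 1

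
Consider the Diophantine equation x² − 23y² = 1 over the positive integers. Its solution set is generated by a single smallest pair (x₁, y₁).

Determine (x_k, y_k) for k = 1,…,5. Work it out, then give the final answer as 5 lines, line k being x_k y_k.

24 5
1151 240
55224 11515
2649601 552480
127125624 26507525

√23 = [4; 1,3,1,8, …], period ℓ=4 (even) → k=3
k=0  a_k=4  p_k/q_k = 4/1
k=1  a_k=1  p_k/q_k = 5/1
k=2  a_k=3  p_k/q_k = 19/4
k=3  a_k=1  p_k/q_k = 24/5
→ (24, 5).  Check: 24²=576, 23·5²=575, difference 1.
(24+5√23)^2 = 1151 + 240√23
(24+5√23)^3 = 55224 + 11515√23
(24+5√23)^4 = 2649601 + 552480√23
(24+5√23)^5 = 127125624 + 26507525√23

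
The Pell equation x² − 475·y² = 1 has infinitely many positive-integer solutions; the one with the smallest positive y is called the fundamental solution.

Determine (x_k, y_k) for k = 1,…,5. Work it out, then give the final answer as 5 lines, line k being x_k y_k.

√475 → a₀=21, period (1,3,1,6,2,6,1,3,1,42); ℓ=10 even so k=9
step 0: (21, 1)  from 21·(1,0) + (0,1)
…
step 2: (87, 4)  from 3·(22,1) + (21,1)
step 3: (109, 5)  from 1·(87,4) + (22,1)
step 4: (741, 34)  from 6·(109,5) + (87,4)
…
step 6: (10287, 472)  from 6·(1591,73) + (741,34)
…
step 8: (45921, 2107)  from 3·(11878,545) + (10287,472)
step 9: (57799, 2652)  from 1·(45921,2107) + (11878,545)
→ (57799, 2652).  Check: 57799²=3340724401, 475·2652²=3340724400, difference 1.
(x_2, y_2) = (57799·57799 + 475·2652·2652, 57799·2652 + 2652·57799) = (6681448801, 306565896)
(x_3, y_3) = (57799·6681448801 + 475·2652·306565896, 57799·306565896 + 2652·6681448801) = (772362118440199, 35438404443156)
(x_4, y_4) = (57799·772362118440199 + 475·2652·35438404443156, 57799·35438404443156 + 2652·772362118440199) = (89283516160768675201, 4096608676513381392)
(x_5, y_5) = (57799·89283516160768675201 + 475·2652·4096608676513381392, 57799·4096608676513381392 + 2652·89283516160768675201) = (10320995900380175197444999, 473559769752155457709260)

57799 2652
6681448801 306565896
772362118440199 35438404443156
89283516160768675201 4096608676513381392
10320995900380175197444999 473559769752155457709260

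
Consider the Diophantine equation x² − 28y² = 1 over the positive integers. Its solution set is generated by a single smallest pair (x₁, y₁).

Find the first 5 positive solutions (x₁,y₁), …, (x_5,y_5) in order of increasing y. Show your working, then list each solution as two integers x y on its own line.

d=28: √d = [5; 3,2,3,10] (ℓ=4, even), read p_3/q_3
step 0: (5, 1)  from 5·(1,0) + (0,1)
step 1: (16, 3)  from 3·(5,1) + (1,0)
step 2: (37, 7)  from 2·(16,3) + (5,1)
step 3: (127, 24)  from 3·(37,7) + (16,3)
fundamental: x₁=127, y₁=24  (since 16129 − 28·576 = 1)
n=2: (127,24)∘(127,24) = (127·127+28·24·24, 127·24+24·127) = (32257,6096)
n=3: (32257,6096)∘(127,24) = (127·32257+28·24·6096, 127·6096+24·32257) = (8193151,1548360)
n=4: (8193151,1548360)∘(127,24) = (127·8193151+28·24·1548360, 127·1548360+24·8193151) = (2081028097,393277344)
n=5: (2081028097,393277344)∘(127,24) = (127·2081028097+28·24·393277344, 127·393277344+24·2081028097) = (528572943487,99890897016)

127 24
32257 6096
8193151 1548360
2081028097 393277344
528572943487 99890897016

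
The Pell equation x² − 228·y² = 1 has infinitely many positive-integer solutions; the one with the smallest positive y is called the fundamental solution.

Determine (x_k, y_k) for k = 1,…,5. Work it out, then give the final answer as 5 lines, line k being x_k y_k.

[15; 10,30] for √228; ℓ=2 ⇒ convergent index 1
step 0: (15, 1)  from 15·(1,0) + (0,1)
step 1: (151, 10)  from 10·(15,1) + (1,0)
fundamental: x₁=151, y₁=10  (since 22801 − 228·100 = 1)
k=2:  x_2 = 151·151+228·10·10 = 45601,  y_2 = 151·10+10·151 = 3020
k=3:  x_3 = 151·45601+228·10·3020 = 13771351,  y_3 = 151·3020+10·45601 = 912030
k=4:  x_4 = 151·13771351+228·10·912030 = 4158902401,  y_4 = 151·912030+10·13771351 = 275430040
k=5:  x_5 = 151·4158902401+228·10·275430040 = 1255974753751,  y_5 = 151·275430040+10·4158902401 = 83178960050

151 10
45601 3020
13771351 912030
4158902401 275430040
1255974753751 83178960050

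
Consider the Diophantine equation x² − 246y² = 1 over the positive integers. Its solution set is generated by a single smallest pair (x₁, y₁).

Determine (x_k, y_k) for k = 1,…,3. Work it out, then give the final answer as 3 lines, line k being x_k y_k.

88805 5662
15772656049 1005627820
2801381440774085 178609557104538

√246 → a₀=15, period (1,2,5,1,14,1,5,2,1,30); ℓ=10 even so k=9
k=0  a_k=15  p_k/q_k = 15/1
…
k=4  a_k=1  p_k/q_k = 298/19
k=5  a_k=14  p_k/q_k = 4423/282
…
k=8  a_k=2  p_k/q_k = 60777/3875
k=9  a_k=1  p_k/q_k = 88805/5662
(x₁, y₁) = (88805, 5662);  88805² − 246·5662² = 1 ✓
(88805+5662√246)^2 = 15772656049 + 1005627820√246
(88805+5662√246)^3 = 2801381440774085 + 178609557104538√246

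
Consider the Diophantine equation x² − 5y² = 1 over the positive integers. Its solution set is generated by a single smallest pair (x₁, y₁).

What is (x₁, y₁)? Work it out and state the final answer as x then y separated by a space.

9 4

√5 = [2; 4, …], period ℓ=1 (odd) → k=1
a_0=2:  p_0=2·1+0=2,  q_0=2·0+1=1
a_1=4:  p_1=4·2+1=9,  q_1=4·1+0=4
(x₁, y₁) = (9, 4);  9² − 5·4² = 1 ✓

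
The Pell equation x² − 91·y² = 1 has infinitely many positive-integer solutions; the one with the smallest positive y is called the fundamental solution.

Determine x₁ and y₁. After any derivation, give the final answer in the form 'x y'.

[9; 1,1,5,1,5,1,1,18] for √91; ℓ=8 ⇒ convergent index 7
k=0  a_k=9  p_k/q_k = 9/1
k=1  a_k=1  p_k/q_k = 10/1
k=2  a_k=1  p_k/q_k = 19/2
k=3  a_k=5  p_k/q_k = 105/11
k=4  a_k=1  p_k/q_k = 124/13
k=5  a_k=5  p_k/q_k = 725/76
k=6  a_k=1  p_k/q_k = 849/89
k=7  a_k=1  p_k/q_k = 1574/165
→ (1574, 165).  Check: 1574²=2477476, 91·165²=2477475, difference 1.

1574 165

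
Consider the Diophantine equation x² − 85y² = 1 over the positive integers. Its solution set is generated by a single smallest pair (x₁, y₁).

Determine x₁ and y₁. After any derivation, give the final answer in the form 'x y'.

d=85: √d = [9; 4,1,1,4,18] (ℓ=5, odd), read p_9/q_9
step 0: (9, 1)  from 9·(1,0) + (0,1)
step 1: (37, 4)  from 4·(9,1) + (1,0)
…
step 4: (378, 41)  from 4·(83,9) + (46,5)
…
step 8: (62739, 6805)  from 1·(34813,3776) + (27926,3029)
step 9: (285769, 30996)  from 4·(62739,6805) + (34813,3776)
fundamental: x₁=285769, y₁=30996  (since 81663921361 − 85·960752016 = 1)

285769 30996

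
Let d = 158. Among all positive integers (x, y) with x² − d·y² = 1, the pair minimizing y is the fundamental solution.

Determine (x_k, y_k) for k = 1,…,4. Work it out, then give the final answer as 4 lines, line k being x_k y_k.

d=158: √d = [12; 1,1,3,12,3,1,1,24] (ℓ=8, even), read p_7/q_7
i=0: a=12 ⇒ p=12, q=1
…
i=2: a=1 ⇒ p=25, q=2
…
i=5: a=3 ⇒ p=3331, q=265
i=6: a=1 ⇒ p=4412, q=351
i=7: a=1 ⇒ p=7743, q=616
(x₁, y₁) = (7743, 616);  7743² − 158·616² = 1 ✓
k=2:  x_2 = 7743·7743+158·616·616 = 119908097,  y_2 = 7743·616+616·7743 = 9539376
k=3:  x_3 = 7743·119908097+158·616·9539376 = 1856896782399,  y_3 = 7743·9539376+616·119908097 = 147726776120
k=4:  x_4 = 7743·1856896782399+158·616·147726776120 = 28755903452322817,  y_4 = 7743·147726776120+616·1856896782399 = 2287696845454944

7743 616
119908097 9539376
1856896782399 147726776120
28755903452322817 2287696845454944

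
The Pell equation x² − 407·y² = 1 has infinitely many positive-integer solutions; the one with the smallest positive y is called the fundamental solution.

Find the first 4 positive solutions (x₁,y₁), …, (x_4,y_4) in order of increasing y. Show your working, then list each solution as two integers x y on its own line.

[20; 5,1,2,1,5,40] for √407; ℓ=6 ⇒ convergent index 5
step 0: (20, 1)  from 20·(1,0) + (0,1)
step 1: (101, 5)  from 5·(20,1) + (1,0)
step 2: (121, 6)  from 1·(101,5) + (20,1)
step 3: (343, 17)  from 2·(121,6) + (101,5)
step 4: (464, 23)  from 1·(343,17) + (121,6)
step 5: (2663, 132)  from 5·(464,23) + (343,17)
(x₁, y₁) = (2663, 132);  2663² − 407·132² = 1 ✓
k=2:  x_2 = 2663·2663+407·132·132 = 14183137,  y_2 = 2663·132+132·2663 = 703032
k=3:  x_3 = 2663·14183137+407·132·703032 = 75539384999,  y_3 = 2663·703032+132·14183137 = 3744348300
k=4:  x_4 = 2663·75539384999+407·132·3744348300 = 402322750321537,  y_4 = 2663·3744348300+132·75539384999 = 19942398342768

2663 132
14183137 703032
75539384999 3744348300
402322750321537 19942398342768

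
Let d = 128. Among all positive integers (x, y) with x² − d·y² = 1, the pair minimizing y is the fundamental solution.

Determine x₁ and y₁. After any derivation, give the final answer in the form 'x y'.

√128 = [11; 3,5,3,22, …], period ℓ=4 (even) → k=3
a_0=11:  p_0=11·1+0=11,  q_0=11·0+1=1
…
a_2=5:  p_2=5·34+11=181,  q_2=5·3+1=16
a_3=3:  p_3=3·181+34=577,  q_3=3·16+3=51
→ (577, 51).  Check: 577²=332929, 128·51²=332928, difference 1.

577 51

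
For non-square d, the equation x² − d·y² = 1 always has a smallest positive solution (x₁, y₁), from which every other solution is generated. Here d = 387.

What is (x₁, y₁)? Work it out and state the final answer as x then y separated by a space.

3482 177

√387 = [19; 1,2,19,2,1,38, …], period ℓ=6 (even) → k=5
step 0: (19, 1)  from 19·(1,0) + (0,1)
step 1: (20, 1)  from 1·(19,1) + (1,0)
…
step 3: (1141, 58)  from 19·(59,3) + (20,1)
step 4: (2341, 119)  from 2·(1141,58) + (59,3)
step 5: (3482, 177)  from 1·(2341,119) + (1141,58)
→ (3482, 177).  Check: 3482²=12124324, 387·177²=12124323, difference 1.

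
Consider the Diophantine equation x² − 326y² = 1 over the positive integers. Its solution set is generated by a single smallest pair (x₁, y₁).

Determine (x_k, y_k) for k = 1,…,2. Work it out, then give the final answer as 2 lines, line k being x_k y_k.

d=326: √d = [18; 18,36] (ℓ=2, even), read p_1/q_1
i=0: a=18 ⇒ p=18, q=1
i=1: a=18 ⇒ p=325, q=18
fundamental: x₁=325, y₁=18  (since 105625 − 326·324 = 1)
n=2: (325,18)∘(325,18) = (325·325+326·18·18, 325·18+18·325) = (211249,11700)

325 18
211249 11700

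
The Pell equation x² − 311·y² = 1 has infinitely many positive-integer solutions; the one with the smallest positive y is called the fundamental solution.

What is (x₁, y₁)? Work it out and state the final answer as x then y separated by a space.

[17; 1,1,1,2,1,…,1,1,34] for √311; ℓ=16 ⇒ convergent index 15
k=0  a_k=17  p_k/q_k = 17/1
…
k=4  a_k=2  p_k/q_k = 141/8
k=5  a_k=1  p_k/q_k = 194/11
…
k=10  a_k=6  p_k/q_k = 1376656/78063
k=11  a_k=1  p_k/q_k = 1594239/90401
k=12  a_k=2  p_k/q_k = 4565134/258865
k=13  a_k=1  p_k/q_k = 6159373/349266
k=14  a_k=1  p_k/q_k = 10724507/608131
k=15  a_k=1  p_k/q_k = 16883880/957397
→ (16883880, 957397).  Check: 16883880²=285065403854400, 311·957397²=285065403854399, difference 1.

16883880 957397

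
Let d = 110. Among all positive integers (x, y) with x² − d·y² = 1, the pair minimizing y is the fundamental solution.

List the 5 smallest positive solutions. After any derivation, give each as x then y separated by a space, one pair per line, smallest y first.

21 2
881 84
36981 3526
1552321 148008
65160501 6212810

√110 = [10; 2,20, …], period ℓ=2 (even) → k=1
i=0: a=10 ⇒ p=10, q=1
i=1: a=2 ⇒ p=21, q=2
→ (21, 2).  Check: 21²=441, 110·2²=440, difference 1.
(21+2√110)^2 = 881 + 84√110
(21+2√110)^3 = 36981 + 3526√110
(21+2√110)^4 = 1552321 + 148008√110
(21+2√110)^5 = 65160501 + 6212810√110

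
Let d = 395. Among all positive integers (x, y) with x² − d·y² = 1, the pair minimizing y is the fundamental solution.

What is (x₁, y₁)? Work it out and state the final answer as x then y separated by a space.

√395 = [19; 1,6,1,38, …], period ℓ=4 (even) → k=3
k=0  a_k=19  p_k/q_k = 19/1
…
k=2  a_k=6  p_k/q_k = 139/7
k=3  a_k=1  p_k/q_k = 159/8
fundamental: x₁=159, y₁=8  (since 25281 − 395·64 = 1)

159 8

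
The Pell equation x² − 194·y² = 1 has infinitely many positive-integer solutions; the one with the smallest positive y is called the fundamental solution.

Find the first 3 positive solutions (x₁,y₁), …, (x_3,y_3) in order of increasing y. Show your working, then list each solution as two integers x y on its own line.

195 14
76049 5460
29658915 2129386

√194 = [13; 1,12,1,26, …], period ℓ=4 (even) → k=3
step 0: (13, 1)  from 13·(1,0) + (0,1)
step 1: (14, 1)  from 1·(13,1) + (1,0)
step 2: (181, 13)  from 12·(14,1) + (13,1)
step 3: (195, 14)  from 1·(181,13) + (14,1)
(x₁, y₁) = (195, 14);  195² − 194·14² = 1 ✓
n=2: (195,14)∘(195,14) = (195·195+194·14·14, 195·14+14·195) = (76049,5460)
n=3: (76049,5460)∘(195,14) = (195·76049+194·14·5460, 195·5460+14·76049) = (29658915,2129386)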